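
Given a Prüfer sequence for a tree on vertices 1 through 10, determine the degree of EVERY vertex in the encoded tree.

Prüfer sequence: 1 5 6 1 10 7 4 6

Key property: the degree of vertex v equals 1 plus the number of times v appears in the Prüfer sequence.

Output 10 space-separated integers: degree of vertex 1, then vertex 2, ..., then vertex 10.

Answer: 3 1 1 2 2 3 2 1 1 2

Derivation:
p_1 = 1: count[1] becomes 1
p_2 = 5: count[5] becomes 1
p_3 = 6: count[6] becomes 1
p_4 = 1: count[1] becomes 2
p_5 = 10: count[10] becomes 1
p_6 = 7: count[7] becomes 1
p_7 = 4: count[4] becomes 1
p_8 = 6: count[6] becomes 2
Degrees (1 + count): deg[1]=1+2=3, deg[2]=1+0=1, deg[3]=1+0=1, deg[4]=1+1=2, deg[5]=1+1=2, deg[6]=1+2=3, deg[7]=1+1=2, deg[8]=1+0=1, deg[9]=1+0=1, deg[10]=1+1=2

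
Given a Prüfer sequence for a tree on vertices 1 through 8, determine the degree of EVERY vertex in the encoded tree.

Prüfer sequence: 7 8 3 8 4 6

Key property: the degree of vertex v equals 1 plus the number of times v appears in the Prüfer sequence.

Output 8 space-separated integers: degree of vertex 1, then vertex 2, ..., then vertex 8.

Answer: 1 1 2 2 1 2 2 3

Derivation:
p_1 = 7: count[7] becomes 1
p_2 = 8: count[8] becomes 1
p_3 = 3: count[3] becomes 1
p_4 = 8: count[8] becomes 2
p_5 = 4: count[4] becomes 1
p_6 = 6: count[6] becomes 1
Degrees (1 + count): deg[1]=1+0=1, deg[2]=1+0=1, deg[3]=1+1=2, deg[4]=1+1=2, deg[5]=1+0=1, deg[6]=1+1=2, deg[7]=1+1=2, deg[8]=1+2=3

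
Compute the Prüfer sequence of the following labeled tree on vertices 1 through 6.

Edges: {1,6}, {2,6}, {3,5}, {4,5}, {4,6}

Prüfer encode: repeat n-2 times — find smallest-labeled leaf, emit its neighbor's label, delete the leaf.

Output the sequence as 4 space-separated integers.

Step 1: leaves = {1,2,3}. Remove smallest leaf 1, emit neighbor 6.
Step 2: leaves = {2,3}. Remove smallest leaf 2, emit neighbor 6.
Step 3: leaves = {3,6}. Remove smallest leaf 3, emit neighbor 5.
Step 4: leaves = {5,6}. Remove smallest leaf 5, emit neighbor 4.
Done: 2 vertices remain (4, 6). Sequence = [6 6 5 4]

Answer: 6 6 5 4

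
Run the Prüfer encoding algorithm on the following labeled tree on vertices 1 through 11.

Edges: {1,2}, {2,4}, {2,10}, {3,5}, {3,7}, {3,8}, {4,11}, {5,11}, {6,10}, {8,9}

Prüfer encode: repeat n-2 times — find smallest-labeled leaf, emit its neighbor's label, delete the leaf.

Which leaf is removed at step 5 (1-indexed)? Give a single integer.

Step 1: current leaves = {1,6,7,9}. Remove leaf 1 (neighbor: 2).
Step 2: current leaves = {6,7,9}. Remove leaf 6 (neighbor: 10).
Step 3: current leaves = {7,9,10}. Remove leaf 7 (neighbor: 3).
Step 4: current leaves = {9,10}. Remove leaf 9 (neighbor: 8).
Step 5: current leaves = {8,10}. Remove leaf 8 (neighbor: 3).

Answer: 8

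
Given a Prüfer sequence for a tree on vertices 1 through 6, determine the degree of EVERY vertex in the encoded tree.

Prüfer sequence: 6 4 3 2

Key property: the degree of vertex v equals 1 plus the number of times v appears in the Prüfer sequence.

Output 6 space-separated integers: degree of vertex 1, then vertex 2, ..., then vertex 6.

p_1 = 6: count[6] becomes 1
p_2 = 4: count[4] becomes 1
p_3 = 3: count[3] becomes 1
p_4 = 2: count[2] becomes 1
Degrees (1 + count): deg[1]=1+0=1, deg[2]=1+1=2, deg[3]=1+1=2, deg[4]=1+1=2, deg[5]=1+0=1, deg[6]=1+1=2

Answer: 1 2 2 2 1 2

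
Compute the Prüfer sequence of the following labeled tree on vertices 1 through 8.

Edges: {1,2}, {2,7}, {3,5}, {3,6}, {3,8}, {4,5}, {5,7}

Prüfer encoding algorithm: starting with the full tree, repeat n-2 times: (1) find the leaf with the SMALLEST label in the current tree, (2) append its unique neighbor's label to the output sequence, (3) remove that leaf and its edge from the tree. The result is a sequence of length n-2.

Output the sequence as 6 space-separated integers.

Step 1: leaves = {1,4,6,8}. Remove smallest leaf 1, emit neighbor 2.
Step 2: leaves = {2,4,6,8}. Remove smallest leaf 2, emit neighbor 7.
Step 3: leaves = {4,6,7,8}. Remove smallest leaf 4, emit neighbor 5.
Step 4: leaves = {6,7,8}. Remove smallest leaf 6, emit neighbor 3.
Step 5: leaves = {7,8}. Remove smallest leaf 7, emit neighbor 5.
Step 6: leaves = {5,8}. Remove smallest leaf 5, emit neighbor 3.
Done: 2 vertices remain (3, 8). Sequence = [2 7 5 3 5 3]

Answer: 2 7 5 3 5 3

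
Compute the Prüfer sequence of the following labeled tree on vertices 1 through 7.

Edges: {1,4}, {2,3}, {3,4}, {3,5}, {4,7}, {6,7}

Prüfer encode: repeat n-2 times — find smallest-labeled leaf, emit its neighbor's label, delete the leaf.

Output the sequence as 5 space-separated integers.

Step 1: leaves = {1,2,5,6}. Remove smallest leaf 1, emit neighbor 4.
Step 2: leaves = {2,5,6}. Remove smallest leaf 2, emit neighbor 3.
Step 3: leaves = {5,6}. Remove smallest leaf 5, emit neighbor 3.
Step 4: leaves = {3,6}. Remove smallest leaf 3, emit neighbor 4.
Step 5: leaves = {4,6}. Remove smallest leaf 4, emit neighbor 7.
Done: 2 vertices remain (6, 7). Sequence = [4 3 3 4 7]

Answer: 4 3 3 4 7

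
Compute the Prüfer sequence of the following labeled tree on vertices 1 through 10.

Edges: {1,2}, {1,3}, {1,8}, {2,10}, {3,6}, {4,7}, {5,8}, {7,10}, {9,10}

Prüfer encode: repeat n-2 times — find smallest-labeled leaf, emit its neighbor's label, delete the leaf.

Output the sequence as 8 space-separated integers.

Step 1: leaves = {4,5,6,9}. Remove smallest leaf 4, emit neighbor 7.
Step 2: leaves = {5,6,7,9}. Remove smallest leaf 5, emit neighbor 8.
Step 3: leaves = {6,7,8,9}. Remove smallest leaf 6, emit neighbor 3.
Step 4: leaves = {3,7,8,9}. Remove smallest leaf 3, emit neighbor 1.
Step 5: leaves = {7,8,9}. Remove smallest leaf 7, emit neighbor 10.
Step 6: leaves = {8,9}. Remove smallest leaf 8, emit neighbor 1.
Step 7: leaves = {1,9}. Remove smallest leaf 1, emit neighbor 2.
Step 8: leaves = {2,9}. Remove smallest leaf 2, emit neighbor 10.
Done: 2 vertices remain (9, 10). Sequence = [7 8 3 1 10 1 2 10]

Answer: 7 8 3 1 10 1 2 10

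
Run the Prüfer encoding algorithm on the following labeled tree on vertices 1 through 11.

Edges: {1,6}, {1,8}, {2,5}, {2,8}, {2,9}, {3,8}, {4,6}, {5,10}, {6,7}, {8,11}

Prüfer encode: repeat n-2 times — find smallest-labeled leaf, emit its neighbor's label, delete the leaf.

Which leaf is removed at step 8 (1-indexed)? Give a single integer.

Step 1: current leaves = {3,4,7,9,10,11}. Remove leaf 3 (neighbor: 8).
Step 2: current leaves = {4,7,9,10,11}. Remove leaf 4 (neighbor: 6).
Step 3: current leaves = {7,9,10,11}. Remove leaf 7 (neighbor: 6).
Step 4: current leaves = {6,9,10,11}. Remove leaf 6 (neighbor: 1).
Step 5: current leaves = {1,9,10,11}. Remove leaf 1 (neighbor: 8).
Step 6: current leaves = {9,10,11}. Remove leaf 9 (neighbor: 2).
Step 7: current leaves = {10,11}. Remove leaf 10 (neighbor: 5).
Step 8: current leaves = {5,11}. Remove leaf 5 (neighbor: 2).

Answer: 5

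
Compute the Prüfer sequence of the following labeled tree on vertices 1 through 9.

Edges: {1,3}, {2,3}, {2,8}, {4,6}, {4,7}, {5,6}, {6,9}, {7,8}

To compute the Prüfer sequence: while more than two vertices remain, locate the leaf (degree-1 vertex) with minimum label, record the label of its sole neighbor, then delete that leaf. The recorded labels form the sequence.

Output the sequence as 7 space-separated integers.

Answer: 3 2 8 6 7 4 6

Derivation:
Step 1: leaves = {1,5,9}. Remove smallest leaf 1, emit neighbor 3.
Step 2: leaves = {3,5,9}. Remove smallest leaf 3, emit neighbor 2.
Step 3: leaves = {2,5,9}. Remove smallest leaf 2, emit neighbor 8.
Step 4: leaves = {5,8,9}. Remove smallest leaf 5, emit neighbor 6.
Step 5: leaves = {8,9}. Remove smallest leaf 8, emit neighbor 7.
Step 6: leaves = {7,9}. Remove smallest leaf 7, emit neighbor 4.
Step 7: leaves = {4,9}. Remove smallest leaf 4, emit neighbor 6.
Done: 2 vertices remain (6, 9). Sequence = [3 2 8 6 7 4 6]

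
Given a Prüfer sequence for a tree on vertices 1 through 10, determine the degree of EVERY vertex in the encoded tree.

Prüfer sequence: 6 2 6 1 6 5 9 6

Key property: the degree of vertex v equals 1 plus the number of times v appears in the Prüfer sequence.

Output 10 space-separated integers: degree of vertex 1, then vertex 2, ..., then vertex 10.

p_1 = 6: count[6] becomes 1
p_2 = 2: count[2] becomes 1
p_3 = 6: count[6] becomes 2
p_4 = 1: count[1] becomes 1
p_5 = 6: count[6] becomes 3
p_6 = 5: count[5] becomes 1
p_7 = 9: count[9] becomes 1
p_8 = 6: count[6] becomes 4
Degrees (1 + count): deg[1]=1+1=2, deg[2]=1+1=2, deg[3]=1+0=1, deg[4]=1+0=1, deg[5]=1+1=2, deg[6]=1+4=5, deg[7]=1+0=1, deg[8]=1+0=1, deg[9]=1+1=2, deg[10]=1+0=1

Answer: 2 2 1 1 2 5 1 1 2 1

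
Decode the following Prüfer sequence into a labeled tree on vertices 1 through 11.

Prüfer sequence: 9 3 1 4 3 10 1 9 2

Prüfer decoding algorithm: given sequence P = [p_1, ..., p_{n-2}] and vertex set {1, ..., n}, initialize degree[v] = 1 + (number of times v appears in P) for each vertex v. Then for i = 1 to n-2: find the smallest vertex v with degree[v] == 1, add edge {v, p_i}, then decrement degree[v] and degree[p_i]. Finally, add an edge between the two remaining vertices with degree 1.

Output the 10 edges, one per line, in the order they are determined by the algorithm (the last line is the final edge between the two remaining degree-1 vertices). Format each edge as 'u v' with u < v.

Initial degrees: {1:3, 2:2, 3:3, 4:2, 5:1, 6:1, 7:1, 8:1, 9:3, 10:2, 11:1}
Step 1: smallest deg-1 vertex = 5, p_1 = 9. Add edge {5,9}. Now deg[5]=0, deg[9]=2.
Step 2: smallest deg-1 vertex = 6, p_2 = 3. Add edge {3,6}. Now deg[6]=0, deg[3]=2.
Step 3: smallest deg-1 vertex = 7, p_3 = 1. Add edge {1,7}. Now deg[7]=0, deg[1]=2.
Step 4: smallest deg-1 vertex = 8, p_4 = 4. Add edge {4,8}. Now deg[8]=0, deg[4]=1.
Step 5: smallest deg-1 vertex = 4, p_5 = 3. Add edge {3,4}. Now deg[4]=0, deg[3]=1.
Step 6: smallest deg-1 vertex = 3, p_6 = 10. Add edge {3,10}. Now deg[3]=0, deg[10]=1.
Step 7: smallest deg-1 vertex = 10, p_7 = 1. Add edge {1,10}. Now deg[10]=0, deg[1]=1.
Step 8: smallest deg-1 vertex = 1, p_8 = 9. Add edge {1,9}. Now deg[1]=0, deg[9]=1.
Step 9: smallest deg-1 vertex = 9, p_9 = 2. Add edge {2,9}. Now deg[9]=0, deg[2]=1.
Final: two remaining deg-1 vertices are 2, 11. Add edge {2,11}.

Answer: 5 9
3 6
1 7
4 8
3 4
3 10
1 10
1 9
2 9
2 11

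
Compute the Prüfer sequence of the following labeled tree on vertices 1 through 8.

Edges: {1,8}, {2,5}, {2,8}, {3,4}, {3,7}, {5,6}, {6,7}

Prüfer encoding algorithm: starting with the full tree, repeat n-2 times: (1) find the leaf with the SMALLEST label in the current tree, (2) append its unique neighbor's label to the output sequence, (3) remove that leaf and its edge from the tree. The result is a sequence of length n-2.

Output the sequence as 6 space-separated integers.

Answer: 8 3 7 6 5 2

Derivation:
Step 1: leaves = {1,4}. Remove smallest leaf 1, emit neighbor 8.
Step 2: leaves = {4,8}. Remove smallest leaf 4, emit neighbor 3.
Step 3: leaves = {3,8}. Remove smallest leaf 3, emit neighbor 7.
Step 4: leaves = {7,8}. Remove smallest leaf 7, emit neighbor 6.
Step 5: leaves = {6,8}. Remove smallest leaf 6, emit neighbor 5.
Step 6: leaves = {5,8}. Remove smallest leaf 5, emit neighbor 2.
Done: 2 vertices remain (2, 8). Sequence = [8 3 7 6 5 2]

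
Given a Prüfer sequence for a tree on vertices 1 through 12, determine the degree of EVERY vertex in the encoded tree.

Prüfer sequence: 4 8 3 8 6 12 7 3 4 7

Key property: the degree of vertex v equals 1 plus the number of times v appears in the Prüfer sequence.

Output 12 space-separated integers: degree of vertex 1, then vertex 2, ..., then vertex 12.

Answer: 1 1 3 3 1 2 3 3 1 1 1 2

Derivation:
p_1 = 4: count[4] becomes 1
p_2 = 8: count[8] becomes 1
p_3 = 3: count[3] becomes 1
p_4 = 8: count[8] becomes 2
p_5 = 6: count[6] becomes 1
p_6 = 12: count[12] becomes 1
p_7 = 7: count[7] becomes 1
p_8 = 3: count[3] becomes 2
p_9 = 4: count[4] becomes 2
p_10 = 7: count[7] becomes 2
Degrees (1 + count): deg[1]=1+0=1, deg[2]=1+0=1, deg[3]=1+2=3, deg[4]=1+2=3, deg[5]=1+0=1, deg[6]=1+1=2, deg[7]=1+2=3, deg[8]=1+2=3, deg[9]=1+0=1, deg[10]=1+0=1, deg[11]=1+0=1, deg[12]=1+1=2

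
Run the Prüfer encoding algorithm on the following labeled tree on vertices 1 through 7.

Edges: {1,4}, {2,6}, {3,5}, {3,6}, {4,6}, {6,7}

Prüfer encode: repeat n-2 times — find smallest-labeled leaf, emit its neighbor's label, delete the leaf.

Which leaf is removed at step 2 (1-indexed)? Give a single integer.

Step 1: current leaves = {1,2,5,7}. Remove leaf 1 (neighbor: 4).
Step 2: current leaves = {2,4,5,7}. Remove leaf 2 (neighbor: 6).

Answer: 2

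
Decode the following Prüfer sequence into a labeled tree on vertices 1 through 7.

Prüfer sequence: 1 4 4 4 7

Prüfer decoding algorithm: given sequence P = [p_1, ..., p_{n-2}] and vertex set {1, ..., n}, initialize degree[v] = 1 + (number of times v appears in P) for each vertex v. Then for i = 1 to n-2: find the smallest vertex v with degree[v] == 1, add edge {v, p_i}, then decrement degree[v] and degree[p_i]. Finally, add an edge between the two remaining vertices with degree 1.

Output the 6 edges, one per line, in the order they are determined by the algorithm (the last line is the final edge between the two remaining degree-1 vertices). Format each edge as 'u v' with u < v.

Initial degrees: {1:2, 2:1, 3:1, 4:4, 5:1, 6:1, 7:2}
Step 1: smallest deg-1 vertex = 2, p_1 = 1. Add edge {1,2}. Now deg[2]=0, deg[1]=1.
Step 2: smallest deg-1 vertex = 1, p_2 = 4. Add edge {1,4}. Now deg[1]=0, deg[4]=3.
Step 3: smallest deg-1 vertex = 3, p_3 = 4. Add edge {3,4}. Now deg[3]=0, deg[4]=2.
Step 4: smallest deg-1 vertex = 5, p_4 = 4. Add edge {4,5}. Now deg[5]=0, deg[4]=1.
Step 5: smallest deg-1 vertex = 4, p_5 = 7. Add edge {4,7}. Now deg[4]=0, deg[7]=1.
Final: two remaining deg-1 vertices are 6, 7. Add edge {6,7}.

Answer: 1 2
1 4
3 4
4 5
4 7
6 7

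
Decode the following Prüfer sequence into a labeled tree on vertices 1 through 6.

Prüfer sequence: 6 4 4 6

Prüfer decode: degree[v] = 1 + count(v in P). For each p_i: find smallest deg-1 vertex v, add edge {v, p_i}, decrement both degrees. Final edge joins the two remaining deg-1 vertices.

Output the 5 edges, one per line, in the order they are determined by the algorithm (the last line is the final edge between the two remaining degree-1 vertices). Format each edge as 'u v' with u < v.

Initial degrees: {1:1, 2:1, 3:1, 4:3, 5:1, 6:3}
Step 1: smallest deg-1 vertex = 1, p_1 = 6. Add edge {1,6}. Now deg[1]=0, deg[6]=2.
Step 2: smallest deg-1 vertex = 2, p_2 = 4. Add edge {2,4}. Now deg[2]=0, deg[4]=2.
Step 3: smallest deg-1 vertex = 3, p_3 = 4. Add edge {3,4}. Now deg[3]=0, deg[4]=1.
Step 4: smallest deg-1 vertex = 4, p_4 = 6. Add edge {4,6}. Now deg[4]=0, deg[6]=1.
Final: two remaining deg-1 vertices are 5, 6. Add edge {5,6}.

Answer: 1 6
2 4
3 4
4 6
5 6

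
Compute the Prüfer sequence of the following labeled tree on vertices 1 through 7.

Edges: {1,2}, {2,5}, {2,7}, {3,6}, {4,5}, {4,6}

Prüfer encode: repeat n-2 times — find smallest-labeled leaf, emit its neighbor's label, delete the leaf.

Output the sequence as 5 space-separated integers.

Answer: 2 6 4 5 2

Derivation:
Step 1: leaves = {1,3,7}. Remove smallest leaf 1, emit neighbor 2.
Step 2: leaves = {3,7}. Remove smallest leaf 3, emit neighbor 6.
Step 3: leaves = {6,7}. Remove smallest leaf 6, emit neighbor 4.
Step 4: leaves = {4,7}. Remove smallest leaf 4, emit neighbor 5.
Step 5: leaves = {5,7}. Remove smallest leaf 5, emit neighbor 2.
Done: 2 vertices remain (2, 7). Sequence = [2 6 4 5 2]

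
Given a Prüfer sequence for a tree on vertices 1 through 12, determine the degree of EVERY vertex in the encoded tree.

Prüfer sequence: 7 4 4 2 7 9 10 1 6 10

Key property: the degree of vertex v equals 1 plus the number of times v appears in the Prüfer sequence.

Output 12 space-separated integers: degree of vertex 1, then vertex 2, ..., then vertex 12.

Answer: 2 2 1 3 1 2 3 1 2 3 1 1

Derivation:
p_1 = 7: count[7] becomes 1
p_2 = 4: count[4] becomes 1
p_3 = 4: count[4] becomes 2
p_4 = 2: count[2] becomes 1
p_5 = 7: count[7] becomes 2
p_6 = 9: count[9] becomes 1
p_7 = 10: count[10] becomes 1
p_8 = 1: count[1] becomes 1
p_9 = 6: count[6] becomes 1
p_10 = 10: count[10] becomes 2
Degrees (1 + count): deg[1]=1+1=2, deg[2]=1+1=2, deg[3]=1+0=1, deg[4]=1+2=3, deg[5]=1+0=1, deg[6]=1+1=2, deg[7]=1+2=3, deg[8]=1+0=1, deg[9]=1+1=2, deg[10]=1+2=3, deg[11]=1+0=1, deg[12]=1+0=1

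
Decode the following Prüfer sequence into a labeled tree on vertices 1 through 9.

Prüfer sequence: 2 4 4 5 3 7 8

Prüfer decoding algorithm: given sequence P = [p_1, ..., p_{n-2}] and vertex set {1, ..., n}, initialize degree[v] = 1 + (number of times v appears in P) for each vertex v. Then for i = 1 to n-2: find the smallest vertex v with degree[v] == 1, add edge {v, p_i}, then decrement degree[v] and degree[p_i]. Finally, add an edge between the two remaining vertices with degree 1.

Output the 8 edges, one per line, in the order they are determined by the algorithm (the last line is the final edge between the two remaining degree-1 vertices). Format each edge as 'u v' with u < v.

Answer: 1 2
2 4
4 6
4 5
3 5
3 7
7 8
8 9

Derivation:
Initial degrees: {1:1, 2:2, 3:2, 4:3, 5:2, 6:1, 7:2, 8:2, 9:1}
Step 1: smallest deg-1 vertex = 1, p_1 = 2. Add edge {1,2}. Now deg[1]=0, deg[2]=1.
Step 2: smallest deg-1 vertex = 2, p_2 = 4. Add edge {2,4}. Now deg[2]=0, deg[4]=2.
Step 3: smallest deg-1 vertex = 6, p_3 = 4. Add edge {4,6}. Now deg[6]=0, deg[4]=1.
Step 4: smallest deg-1 vertex = 4, p_4 = 5. Add edge {4,5}. Now deg[4]=0, deg[5]=1.
Step 5: smallest deg-1 vertex = 5, p_5 = 3. Add edge {3,5}. Now deg[5]=0, deg[3]=1.
Step 6: smallest deg-1 vertex = 3, p_6 = 7. Add edge {3,7}. Now deg[3]=0, deg[7]=1.
Step 7: smallest deg-1 vertex = 7, p_7 = 8. Add edge {7,8}. Now deg[7]=0, deg[8]=1.
Final: two remaining deg-1 vertices are 8, 9. Add edge {8,9}.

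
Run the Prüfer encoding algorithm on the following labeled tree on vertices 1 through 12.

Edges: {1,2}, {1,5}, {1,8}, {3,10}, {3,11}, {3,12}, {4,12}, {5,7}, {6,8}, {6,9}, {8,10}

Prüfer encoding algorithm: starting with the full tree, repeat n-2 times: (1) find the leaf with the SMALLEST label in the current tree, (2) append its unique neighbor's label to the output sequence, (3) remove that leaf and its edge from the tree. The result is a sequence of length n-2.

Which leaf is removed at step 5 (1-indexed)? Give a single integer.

Answer: 1

Derivation:
Step 1: current leaves = {2,4,7,9,11}. Remove leaf 2 (neighbor: 1).
Step 2: current leaves = {4,7,9,11}. Remove leaf 4 (neighbor: 12).
Step 3: current leaves = {7,9,11,12}. Remove leaf 7 (neighbor: 5).
Step 4: current leaves = {5,9,11,12}. Remove leaf 5 (neighbor: 1).
Step 5: current leaves = {1,9,11,12}. Remove leaf 1 (neighbor: 8).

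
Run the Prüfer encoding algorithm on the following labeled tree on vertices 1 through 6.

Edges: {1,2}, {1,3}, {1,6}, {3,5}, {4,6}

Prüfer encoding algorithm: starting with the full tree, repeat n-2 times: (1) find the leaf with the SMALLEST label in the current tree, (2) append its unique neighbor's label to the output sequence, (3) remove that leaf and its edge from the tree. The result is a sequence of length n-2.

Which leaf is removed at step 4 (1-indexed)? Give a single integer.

Answer: 3

Derivation:
Step 1: current leaves = {2,4,5}. Remove leaf 2 (neighbor: 1).
Step 2: current leaves = {4,5}. Remove leaf 4 (neighbor: 6).
Step 3: current leaves = {5,6}. Remove leaf 5 (neighbor: 3).
Step 4: current leaves = {3,6}. Remove leaf 3 (neighbor: 1).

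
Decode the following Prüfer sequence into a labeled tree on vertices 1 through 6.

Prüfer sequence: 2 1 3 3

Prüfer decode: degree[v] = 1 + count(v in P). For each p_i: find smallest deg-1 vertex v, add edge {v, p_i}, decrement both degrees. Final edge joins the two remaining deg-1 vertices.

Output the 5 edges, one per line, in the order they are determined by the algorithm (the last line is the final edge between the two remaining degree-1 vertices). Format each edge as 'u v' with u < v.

Answer: 2 4
1 2
1 3
3 5
3 6

Derivation:
Initial degrees: {1:2, 2:2, 3:3, 4:1, 5:1, 6:1}
Step 1: smallest deg-1 vertex = 4, p_1 = 2. Add edge {2,4}. Now deg[4]=0, deg[2]=1.
Step 2: smallest deg-1 vertex = 2, p_2 = 1. Add edge {1,2}. Now deg[2]=0, deg[1]=1.
Step 3: smallest deg-1 vertex = 1, p_3 = 3. Add edge {1,3}. Now deg[1]=0, deg[3]=2.
Step 4: smallest deg-1 vertex = 5, p_4 = 3. Add edge {3,5}. Now deg[5]=0, deg[3]=1.
Final: two remaining deg-1 vertices are 3, 6. Add edge {3,6}.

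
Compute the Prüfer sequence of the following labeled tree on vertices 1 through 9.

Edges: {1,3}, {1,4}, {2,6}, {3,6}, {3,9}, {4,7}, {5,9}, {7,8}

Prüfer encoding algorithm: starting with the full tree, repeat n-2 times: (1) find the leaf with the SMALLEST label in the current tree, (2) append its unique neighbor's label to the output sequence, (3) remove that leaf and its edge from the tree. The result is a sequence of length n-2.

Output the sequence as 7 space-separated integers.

Answer: 6 9 3 7 4 1 3

Derivation:
Step 1: leaves = {2,5,8}. Remove smallest leaf 2, emit neighbor 6.
Step 2: leaves = {5,6,8}. Remove smallest leaf 5, emit neighbor 9.
Step 3: leaves = {6,8,9}. Remove smallest leaf 6, emit neighbor 3.
Step 4: leaves = {8,9}. Remove smallest leaf 8, emit neighbor 7.
Step 5: leaves = {7,9}. Remove smallest leaf 7, emit neighbor 4.
Step 6: leaves = {4,9}. Remove smallest leaf 4, emit neighbor 1.
Step 7: leaves = {1,9}. Remove smallest leaf 1, emit neighbor 3.
Done: 2 vertices remain (3, 9). Sequence = [6 9 3 7 4 1 3]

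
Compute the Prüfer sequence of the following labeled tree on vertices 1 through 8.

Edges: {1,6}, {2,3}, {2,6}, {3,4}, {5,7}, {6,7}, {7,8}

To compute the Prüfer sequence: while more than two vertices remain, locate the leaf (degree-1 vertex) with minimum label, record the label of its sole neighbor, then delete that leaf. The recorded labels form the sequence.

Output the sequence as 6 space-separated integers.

Answer: 6 3 2 6 7 7

Derivation:
Step 1: leaves = {1,4,5,8}. Remove smallest leaf 1, emit neighbor 6.
Step 2: leaves = {4,5,8}. Remove smallest leaf 4, emit neighbor 3.
Step 3: leaves = {3,5,8}. Remove smallest leaf 3, emit neighbor 2.
Step 4: leaves = {2,5,8}. Remove smallest leaf 2, emit neighbor 6.
Step 5: leaves = {5,6,8}. Remove smallest leaf 5, emit neighbor 7.
Step 6: leaves = {6,8}. Remove smallest leaf 6, emit neighbor 7.
Done: 2 vertices remain (7, 8). Sequence = [6 3 2 6 7 7]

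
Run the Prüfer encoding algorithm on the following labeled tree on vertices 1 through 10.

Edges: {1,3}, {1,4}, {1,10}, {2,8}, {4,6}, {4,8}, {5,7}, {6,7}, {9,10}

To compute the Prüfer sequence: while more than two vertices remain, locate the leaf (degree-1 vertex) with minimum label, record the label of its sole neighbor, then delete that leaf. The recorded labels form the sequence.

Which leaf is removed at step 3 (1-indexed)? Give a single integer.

Answer: 5

Derivation:
Step 1: current leaves = {2,3,5,9}. Remove leaf 2 (neighbor: 8).
Step 2: current leaves = {3,5,8,9}. Remove leaf 3 (neighbor: 1).
Step 3: current leaves = {5,8,9}. Remove leaf 5 (neighbor: 7).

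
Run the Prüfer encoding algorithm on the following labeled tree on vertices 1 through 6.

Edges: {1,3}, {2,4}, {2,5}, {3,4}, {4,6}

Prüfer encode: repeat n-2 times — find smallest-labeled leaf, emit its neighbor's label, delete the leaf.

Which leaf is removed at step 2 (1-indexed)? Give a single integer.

Answer: 3

Derivation:
Step 1: current leaves = {1,5,6}. Remove leaf 1 (neighbor: 3).
Step 2: current leaves = {3,5,6}. Remove leaf 3 (neighbor: 4).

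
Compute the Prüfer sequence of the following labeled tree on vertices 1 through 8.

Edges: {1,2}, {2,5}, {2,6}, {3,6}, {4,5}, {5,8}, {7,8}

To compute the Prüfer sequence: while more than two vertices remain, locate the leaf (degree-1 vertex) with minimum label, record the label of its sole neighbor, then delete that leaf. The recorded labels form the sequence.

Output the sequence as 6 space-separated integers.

Step 1: leaves = {1,3,4,7}. Remove smallest leaf 1, emit neighbor 2.
Step 2: leaves = {3,4,7}. Remove smallest leaf 3, emit neighbor 6.
Step 3: leaves = {4,6,7}. Remove smallest leaf 4, emit neighbor 5.
Step 4: leaves = {6,7}. Remove smallest leaf 6, emit neighbor 2.
Step 5: leaves = {2,7}. Remove smallest leaf 2, emit neighbor 5.
Step 6: leaves = {5,7}. Remove smallest leaf 5, emit neighbor 8.
Done: 2 vertices remain (7, 8). Sequence = [2 6 5 2 5 8]

Answer: 2 6 5 2 5 8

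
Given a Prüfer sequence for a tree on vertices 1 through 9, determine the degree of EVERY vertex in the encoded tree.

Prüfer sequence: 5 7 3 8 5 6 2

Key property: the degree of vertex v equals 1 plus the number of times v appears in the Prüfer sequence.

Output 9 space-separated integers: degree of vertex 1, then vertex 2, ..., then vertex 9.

p_1 = 5: count[5] becomes 1
p_2 = 7: count[7] becomes 1
p_3 = 3: count[3] becomes 1
p_4 = 8: count[8] becomes 1
p_5 = 5: count[5] becomes 2
p_6 = 6: count[6] becomes 1
p_7 = 2: count[2] becomes 1
Degrees (1 + count): deg[1]=1+0=1, deg[2]=1+1=2, deg[3]=1+1=2, deg[4]=1+0=1, deg[5]=1+2=3, deg[6]=1+1=2, deg[7]=1+1=2, deg[8]=1+1=2, deg[9]=1+0=1

Answer: 1 2 2 1 3 2 2 2 1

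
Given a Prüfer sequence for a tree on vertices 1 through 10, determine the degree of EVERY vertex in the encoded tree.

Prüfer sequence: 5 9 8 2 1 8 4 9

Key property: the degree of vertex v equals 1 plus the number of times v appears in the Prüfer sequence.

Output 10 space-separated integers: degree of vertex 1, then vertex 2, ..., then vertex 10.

Answer: 2 2 1 2 2 1 1 3 3 1

Derivation:
p_1 = 5: count[5] becomes 1
p_2 = 9: count[9] becomes 1
p_3 = 8: count[8] becomes 1
p_4 = 2: count[2] becomes 1
p_5 = 1: count[1] becomes 1
p_6 = 8: count[8] becomes 2
p_7 = 4: count[4] becomes 1
p_8 = 9: count[9] becomes 2
Degrees (1 + count): deg[1]=1+1=2, deg[2]=1+1=2, deg[3]=1+0=1, deg[4]=1+1=2, deg[5]=1+1=2, deg[6]=1+0=1, deg[7]=1+0=1, deg[8]=1+2=3, deg[9]=1+2=3, deg[10]=1+0=1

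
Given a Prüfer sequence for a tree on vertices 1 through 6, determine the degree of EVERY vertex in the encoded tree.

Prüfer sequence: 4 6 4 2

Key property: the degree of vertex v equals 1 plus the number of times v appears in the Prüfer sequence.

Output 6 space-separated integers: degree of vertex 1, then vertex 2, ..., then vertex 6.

Answer: 1 2 1 3 1 2

Derivation:
p_1 = 4: count[4] becomes 1
p_2 = 6: count[6] becomes 1
p_3 = 4: count[4] becomes 2
p_4 = 2: count[2] becomes 1
Degrees (1 + count): deg[1]=1+0=1, deg[2]=1+1=2, deg[3]=1+0=1, deg[4]=1+2=3, deg[5]=1+0=1, deg[6]=1+1=2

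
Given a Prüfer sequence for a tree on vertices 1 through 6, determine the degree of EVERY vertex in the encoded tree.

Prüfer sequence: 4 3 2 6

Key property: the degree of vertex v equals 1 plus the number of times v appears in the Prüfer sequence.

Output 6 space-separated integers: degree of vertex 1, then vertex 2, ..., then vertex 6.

p_1 = 4: count[4] becomes 1
p_2 = 3: count[3] becomes 1
p_3 = 2: count[2] becomes 1
p_4 = 6: count[6] becomes 1
Degrees (1 + count): deg[1]=1+0=1, deg[2]=1+1=2, deg[3]=1+1=2, deg[4]=1+1=2, deg[5]=1+0=1, deg[6]=1+1=2

Answer: 1 2 2 2 1 2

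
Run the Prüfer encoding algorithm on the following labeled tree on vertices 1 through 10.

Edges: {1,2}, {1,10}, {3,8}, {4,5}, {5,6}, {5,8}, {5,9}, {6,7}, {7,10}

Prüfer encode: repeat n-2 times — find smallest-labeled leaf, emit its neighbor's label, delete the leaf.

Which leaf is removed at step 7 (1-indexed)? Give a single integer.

Answer: 5

Derivation:
Step 1: current leaves = {2,3,4,9}. Remove leaf 2 (neighbor: 1).
Step 2: current leaves = {1,3,4,9}. Remove leaf 1 (neighbor: 10).
Step 3: current leaves = {3,4,9,10}. Remove leaf 3 (neighbor: 8).
Step 4: current leaves = {4,8,9,10}. Remove leaf 4 (neighbor: 5).
Step 5: current leaves = {8,9,10}. Remove leaf 8 (neighbor: 5).
Step 6: current leaves = {9,10}. Remove leaf 9 (neighbor: 5).
Step 7: current leaves = {5,10}. Remove leaf 5 (neighbor: 6).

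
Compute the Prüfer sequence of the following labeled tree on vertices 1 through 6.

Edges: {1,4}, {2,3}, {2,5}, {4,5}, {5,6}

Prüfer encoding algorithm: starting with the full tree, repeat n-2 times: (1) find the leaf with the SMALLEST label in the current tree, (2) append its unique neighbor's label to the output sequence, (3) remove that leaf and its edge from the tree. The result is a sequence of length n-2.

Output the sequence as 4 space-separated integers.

Answer: 4 2 5 5

Derivation:
Step 1: leaves = {1,3,6}. Remove smallest leaf 1, emit neighbor 4.
Step 2: leaves = {3,4,6}. Remove smallest leaf 3, emit neighbor 2.
Step 3: leaves = {2,4,6}. Remove smallest leaf 2, emit neighbor 5.
Step 4: leaves = {4,6}. Remove smallest leaf 4, emit neighbor 5.
Done: 2 vertices remain (5, 6). Sequence = [4 2 5 5]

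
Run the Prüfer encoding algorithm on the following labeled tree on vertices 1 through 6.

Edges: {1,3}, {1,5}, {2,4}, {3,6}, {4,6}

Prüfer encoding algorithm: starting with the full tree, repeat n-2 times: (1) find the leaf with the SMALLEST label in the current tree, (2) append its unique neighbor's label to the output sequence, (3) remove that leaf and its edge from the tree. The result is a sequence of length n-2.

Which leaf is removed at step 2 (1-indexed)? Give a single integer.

Answer: 4

Derivation:
Step 1: current leaves = {2,5}. Remove leaf 2 (neighbor: 4).
Step 2: current leaves = {4,5}. Remove leaf 4 (neighbor: 6).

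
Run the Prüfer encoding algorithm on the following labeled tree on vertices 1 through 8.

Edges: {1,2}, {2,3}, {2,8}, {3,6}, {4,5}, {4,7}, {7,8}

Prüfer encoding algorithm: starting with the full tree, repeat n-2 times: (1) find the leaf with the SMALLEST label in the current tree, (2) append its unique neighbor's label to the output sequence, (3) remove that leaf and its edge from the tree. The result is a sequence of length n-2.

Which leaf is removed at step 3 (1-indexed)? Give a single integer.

Answer: 4

Derivation:
Step 1: current leaves = {1,5,6}. Remove leaf 1 (neighbor: 2).
Step 2: current leaves = {5,6}. Remove leaf 5 (neighbor: 4).
Step 3: current leaves = {4,6}. Remove leaf 4 (neighbor: 7).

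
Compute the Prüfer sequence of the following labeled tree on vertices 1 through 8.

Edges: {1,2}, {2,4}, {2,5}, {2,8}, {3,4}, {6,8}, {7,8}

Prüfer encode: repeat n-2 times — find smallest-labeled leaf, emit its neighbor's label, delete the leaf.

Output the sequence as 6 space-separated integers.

Answer: 2 4 2 2 8 8

Derivation:
Step 1: leaves = {1,3,5,6,7}. Remove smallest leaf 1, emit neighbor 2.
Step 2: leaves = {3,5,6,7}. Remove smallest leaf 3, emit neighbor 4.
Step 3: leaves = {4,5,6,7}. Remove smallest leaf 4, emit neighbor 2.
Step 4: leaves = {5,6,7}. Remove smallest leaf 5, emit neighbor 2.
Step 5: leaves = {2,6,7}. Remove smallest leaf 2, emit neighbor 8.
Step 6: leaves = {6,7}. Remove smallest leaf 6, emit neighbor 8.
Done: 2 vertices remain (7, 8). Sequence = [2 4 2 2 8 8]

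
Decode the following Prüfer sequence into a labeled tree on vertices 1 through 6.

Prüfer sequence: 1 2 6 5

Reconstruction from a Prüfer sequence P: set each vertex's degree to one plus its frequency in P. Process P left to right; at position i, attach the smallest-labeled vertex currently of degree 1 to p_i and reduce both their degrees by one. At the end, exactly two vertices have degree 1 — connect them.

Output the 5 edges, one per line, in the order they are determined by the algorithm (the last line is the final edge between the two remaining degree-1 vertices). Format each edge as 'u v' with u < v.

Answer: 1 3
1 2
2 6
4 5
5 6

Derivation:
Initial degrees: {1:2, 2:2, 3:1, 4:1, 5:2, 6:2}
Step 1: smallest deg-1 vertex = 3, p_1 = 1. Add edge {1,3}. Now deg[3]=0, deg[1]=1.
Step 2: smallest deg-1 vertex = 1, p_2 = 2. Add edge {1,2}. Now deg[1]=0, deg[2]=1.
Step 3: smallest deg-1 vertex = 2, p_3 = 6. Add edge {2,6}. Now deg[2]=0, deg[6]=1.
Step 4: smallest deg-1 vertex = 4, p_4 = 5. Add edge {4,5}. Now deg[4]=0, deg[5]=1.
Final: two remaining deg-1 vertices are 5, 6. Add edge {5,6}.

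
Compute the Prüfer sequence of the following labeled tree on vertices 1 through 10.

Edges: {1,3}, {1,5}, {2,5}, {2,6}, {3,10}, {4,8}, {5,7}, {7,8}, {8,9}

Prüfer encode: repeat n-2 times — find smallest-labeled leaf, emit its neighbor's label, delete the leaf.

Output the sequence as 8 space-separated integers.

Step 1: leaves = {4,6,9,10}. Remove smallest leaf 4, emit neighbor 8.
Step 2: leaves = {6,9,10}. Remove smallest leaf 6, emit neighbor 2.
Step 3: leaves = {2,9,10}. Remove smallest leaf 2, emit neighbor 5.
Step 4: leaves = {9,10}. Remove smallest leaf 9, emit neighbor 8.
Step 5: leaves = {8,10}. Remove smallest leaf 8, emit neighbor 7.
Step 6: leaves = {7,10}. Remove smallest leaf 7, emit neighbor 5.
Step 7: leaves = {5,10}. Remove smallest leaf 5, emit neighbor 1.
Step 8: leaves = {1,10}. Remove smallest leaf 1, emit neighbor 3.
Done: 2 vertices remain (3, 10). Sequence = [8 2 5 8 7 5 1 3]

Answer: 8 2 5 8 7 5 1 3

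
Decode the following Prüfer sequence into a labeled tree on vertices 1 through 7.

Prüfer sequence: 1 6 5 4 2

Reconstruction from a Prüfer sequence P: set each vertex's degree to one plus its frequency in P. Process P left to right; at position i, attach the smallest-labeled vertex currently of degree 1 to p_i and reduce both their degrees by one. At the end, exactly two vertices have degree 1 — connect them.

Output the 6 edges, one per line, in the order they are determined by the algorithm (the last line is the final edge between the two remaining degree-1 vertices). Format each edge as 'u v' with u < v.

Initial degrees: {1:2, 2:2, 3:1, 4:2, 5:2, 6:2, 7:1}
Step 1: smallest deg-1 vertex = 3, p_1 = 1. Add edge {1,3}. Now deg[3]=0, deg[1]=1.
Step 2: smallest deg-1 vertex = 1, p_2 = 6. Add edge {1,6}. Now deg[1]=0, deg[6]=1.
Step 3: smallest deg-1 vertex = 6, p_3 = 5. Add edge {5,6}. Now deg[6]=0, deg[5]=1.
Step 4: smallest deg-1 vertex = 5, p_4 = 4. Add edge {4,5}. Now deg[5]=0, deg[4]=1.
Step 5: smallest deg-1 vertex = 4, p_5 = 2. Add edge {2,4}. Now deg[4]=0, deg[2]=1.
Final: two remaining deg-1 vertices are 2, 7. Add edge {2,7}.

Answer: 1 3
1 6
5 6
4 5
2 4
2 7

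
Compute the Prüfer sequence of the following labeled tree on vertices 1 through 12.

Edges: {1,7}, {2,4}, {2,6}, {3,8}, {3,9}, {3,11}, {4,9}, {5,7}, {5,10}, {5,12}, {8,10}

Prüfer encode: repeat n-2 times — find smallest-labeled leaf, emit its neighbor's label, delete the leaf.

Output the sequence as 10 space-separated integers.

Answer: 7 2 4 9 5 3 3 8 10 5

Derivation:
Step 1: leaves = {1,6,11,12}. Remove smallest leaf 1, emit neighbor 7.
Step 2: leaves = {6,7,11,12}. Remove smallest leaf 6, emit neighbor 2.
Step 3: leaves = {2,7,11,12}. Remove smallest leaf 2, emit neighbor 4.
Step 4: leaves = {4,7,11,12}. Remove smallest leaf 4, emit neighbor 9.
Step 5: leaves = {7,9,11,12}. Remove smallest leaf 7, emit neighbor 5.
Step 6: leaves = {9,11,12}. Remove smallest leaf 9, emit neighbor 3.
Step 7: leaves = {11,12}. Remove smallest leaf 11, emit neighbor 3.
Step 8: leaves = {3,12}. Remove smallest leaf 3, emit neighbor 8.
Step 9: leaves = {8,12}. Remove smallest leaf 8, emit neighbor 10.
Step 10: leaves = {10,12}. Remove smallest leaf 10, emit neighbor 5.
Done: 2 vertices remain (5, 12). Sequence = [7 2 4 9 5 3 3 8 10 5]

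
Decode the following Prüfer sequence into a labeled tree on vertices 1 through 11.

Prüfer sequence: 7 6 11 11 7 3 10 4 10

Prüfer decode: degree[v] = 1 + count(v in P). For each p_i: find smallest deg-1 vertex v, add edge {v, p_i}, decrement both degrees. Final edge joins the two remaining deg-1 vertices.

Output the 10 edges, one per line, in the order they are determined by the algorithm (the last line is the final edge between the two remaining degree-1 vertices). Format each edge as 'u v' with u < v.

Initial degrees: {1:1, 2:1, 3:2, 4:2, 5:1, 6:2, 7:3, 8:1, 9:1, 10:3, 11:3}
Step 1: smallest deg-1 vertex = 1, p_1 = 7. Add edge {1,7}. Now deg[1]=0, deg[7]=2.
Step 2: smallest deg-1 vertex = 2, p_2 = 6. Add edge {2,6}. Now deg[2]=0, deg[6]=1.
Step 3: smallest deg-1 vertex = 5, p_3 = 11. Add edge {5,11}. Now deg[5]=0, deg[11]=2.
Step 4: smallest deg-1 vertex = 6, p_4 = 11. Add edge {6,11}. Now deg[6]=0, deg[11]=1.
Step 5: smallest deg-1 vertex = 8, p_5 = 7. Add edge {7,8}. Now deg[8]=0, deg[7]=1.
Step 6: smallest deg-1 vertex = 7, p_6 = 3. Add edge {3,7}. Now deg[7]=0, deg[3]=1.
Step 7: smallest deg-1 vertex = 3, p_7 = 10. Add edge {3,10}. Now deg[3]=0, deg[10]=2.
Step 8: smallest deg-1 vertex = 9, p_8 = 4. Add edge {4,9}. Now deg[9]=0, deg[4]=1.
Step 9: smallest deg-1 vertex = 4, p_9 = 10. Add edge {4,10}. Now deg[4]=0, deg[10]=1.
Final: two remaining deg-1 vertices are 10, 11. Add edge {10,11}.

Answer: 1 7
2 6
5 11
6 11
7 8
3 7
3 10
4 9
4 10
10 11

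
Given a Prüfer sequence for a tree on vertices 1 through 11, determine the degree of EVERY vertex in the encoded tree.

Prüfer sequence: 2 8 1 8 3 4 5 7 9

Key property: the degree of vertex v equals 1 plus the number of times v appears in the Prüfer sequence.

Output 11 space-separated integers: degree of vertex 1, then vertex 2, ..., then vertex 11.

p_1 = 2: count[2] becomes 1
p_2 = 8: count[8] becomes 1
p_3 = 1: count[1] becomes 1
p_4 = 8: count[8] becomes 2
p_5 = 3: count[3] becomes 1
p_6 = 4: count[4] becomes 1
p_7 = 5: count[5] becomes 1
p_8 = 7: count[7] becomes 1
p_9 = 9: count[9] becomes 1
Degrees (1 + count): deg[1]=1+1=2, deg[2]=1+1=2, deg[3]=1+1=2, deg[4]=1+1=2, deg[5]=1+1=2, deg[6]=1+0=1, deg[7]=1+1=2, deg[8]=1+2=3, deg[9]=1+1=2, deg[10]=1+0=1, deg[11]=1+0=1

Answer: 2 2 2 2 2 1 2 3 2 1 1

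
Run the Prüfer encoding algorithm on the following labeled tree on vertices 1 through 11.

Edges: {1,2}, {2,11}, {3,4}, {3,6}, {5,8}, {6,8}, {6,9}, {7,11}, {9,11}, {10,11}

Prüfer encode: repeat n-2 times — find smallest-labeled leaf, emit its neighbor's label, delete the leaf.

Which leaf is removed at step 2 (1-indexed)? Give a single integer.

Step 1: current leaves = {1,4,5,7,10}. Remove leaf 1 (neighbor: 2).
Step 2: current leaves = {2,4,5,7,10}. Remove leaf 2 (neighbor: 11).

Answer: 2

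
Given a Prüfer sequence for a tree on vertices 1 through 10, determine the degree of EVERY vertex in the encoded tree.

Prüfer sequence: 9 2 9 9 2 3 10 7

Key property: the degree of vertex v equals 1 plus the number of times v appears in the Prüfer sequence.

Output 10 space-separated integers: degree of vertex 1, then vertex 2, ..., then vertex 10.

Answer: 1 3 2 1 1 1 2 1 4 2

Derivation:
p_1 = 9: count[9] becomes 1
p_2 = 2: count[2] becomes 1
p_3 = 9: count[9] becomes 2
p_4 = 9: count[9] becomes 3
p_5 = 2: count[2] becomes 2
p_6 = 3: count[3] becomes 1
p_7 = 10: count[10] becomes 1
p_8 = 7: count[7] becomes 1
Degrees (1 + count): deg[1]=1+0=1, deg[2]=1+2=3, deg[3]=1+1=2, deg[4]=1+0=1, deg[5]=1+0=1, deg[6]=1+0=1, deg[7]=1+1=2, deg[8]=1+0=1, deg[9]=1+3=4, deg[10]=1+1=2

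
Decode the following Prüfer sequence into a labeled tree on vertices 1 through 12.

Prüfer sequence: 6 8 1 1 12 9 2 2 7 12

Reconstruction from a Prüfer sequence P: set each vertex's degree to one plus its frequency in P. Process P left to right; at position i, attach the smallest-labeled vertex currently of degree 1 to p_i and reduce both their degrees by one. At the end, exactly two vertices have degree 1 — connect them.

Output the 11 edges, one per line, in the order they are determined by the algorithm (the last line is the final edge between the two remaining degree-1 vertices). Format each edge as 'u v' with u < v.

Answer: 3 6
4 8
1 5
1 6
1 12
8 9
2 9
2 10
2 7
7 12
11 12

Derivation:
Initial degrees: {1:3, 2:3, 3:1, 4:1, 5:1, 6:2, 7:2, 8:2, 9:2, 10:1, 11:1, 12:3}
Step 1: smallest deg-1 vertex = 3, p_1 = 6. Add edge {3,6}. Now deg[3]=0, deg[6]=1.
Step 2: smallest deg-1 vertex = 4, p_2 = 8. Add edge {4,8}. Now deg[4]=0, deg[8]=1.
Step 3: smallest deg-1 vertex = 5, p_3 = 1. Add edge {1,5}. Now deg[5]=0, deg[1]=2.
Step 4: smallest deg-1 vertex = 6, p_4 = 1. Add edge {1,6}. Now deg[6]=0, deg[1]=1.
Step 5: smallest deg-1 vertex = 1, p_5 = 12. Add edge {1,12}. Now deg[1]=0, deg[12]=2.
Step 6: smallest deg-1 vertex = 8, p_6 = 9. Add edge {8,9}. Now deg[8]=0, deg[9]=1.
Step 7: smallest deg-1 vertex = 9, p_7 = 2. Add edge {2,9}. Now deg[9]=0, deg[2]=2.
Step 8: smallest deg-1 vertex = 10, p_8 = 2. Add edge {2,10}. Now deg[10]=0, deg[2]=1.
Step 9: smallest deg-1 vertex = 2, p_9 = 7. Add edge {2,7}. Now deg[2]=0, deg[7]=1.
Step 10: smallest deg-1 vertex = 7, p_10 = 12. Add edge {7,12}. Now deg[7]=0, deg[12]=1.
Final: two remaining deg-1 vertices are 11, 12. Add edge {11,12}.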